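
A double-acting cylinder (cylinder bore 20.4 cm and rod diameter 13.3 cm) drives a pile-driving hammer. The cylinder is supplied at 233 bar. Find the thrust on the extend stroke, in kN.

Cap-side area A_cap = π/4 × (20.4 cm)² = 326.9 cm^2
F = P × A_cap = 233 bar × A_cap

F ≈ 762 kN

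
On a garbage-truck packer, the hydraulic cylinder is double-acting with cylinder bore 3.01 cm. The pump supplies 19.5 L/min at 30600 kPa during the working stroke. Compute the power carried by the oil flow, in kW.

W ≈ 9.95 kW

Hydraulic power = P × Q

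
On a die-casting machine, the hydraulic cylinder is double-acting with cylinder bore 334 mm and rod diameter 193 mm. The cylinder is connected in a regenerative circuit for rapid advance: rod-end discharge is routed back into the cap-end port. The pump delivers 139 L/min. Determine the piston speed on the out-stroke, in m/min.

v ≈ 4.75 m/min

In regeneration the rod-end outflow joins the pump flow into the cap end, so the net volume the pump must supply per unit advance equals the rod cross-section area.
Rod cross-section A_rod = π/4 × (193 mm)² = 29260 mm^2
v = Q_pump / A_rod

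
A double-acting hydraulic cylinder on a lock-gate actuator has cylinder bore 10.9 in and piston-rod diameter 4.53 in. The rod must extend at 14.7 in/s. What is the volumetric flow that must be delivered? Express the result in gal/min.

Q ≈ 356 gal/min

Cap-side area A_cap = π/4 × (10.9 in)² = 93.31 in^2
Q = A × v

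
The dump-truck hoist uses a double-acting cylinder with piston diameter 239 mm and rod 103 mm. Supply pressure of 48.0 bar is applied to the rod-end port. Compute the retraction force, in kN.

F ≈ 175 kN

Rod-side annular area A_ann = π/4 × (239² − 103²) = 36530 mm^2
On retraction the pressure acts on the annular area (bore minus rod).
F = P × A_ann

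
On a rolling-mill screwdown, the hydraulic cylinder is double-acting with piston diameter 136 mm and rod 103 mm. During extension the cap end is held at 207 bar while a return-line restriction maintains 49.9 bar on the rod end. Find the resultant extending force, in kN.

Cap-side area A_cap = π/4 × (136 mm)² = 14530 mm^2
Rod-side annular area A_ann = π/4 × (136² − 103²) = 6194 mm^2
Net thrust = P_cap·A_cap − P_rod·A_ann = 300.7 kN − 30.91 kN

F ≈ 270 kN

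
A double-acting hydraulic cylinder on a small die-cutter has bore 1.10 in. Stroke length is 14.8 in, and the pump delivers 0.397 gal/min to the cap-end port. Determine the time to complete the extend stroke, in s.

Cap-side area A_cap = π/4 × (1.10 in)² = 0.9503 in^2
Swept volume V = A × L; t = V / Q = A·L / Q

t ≈ 9.20 s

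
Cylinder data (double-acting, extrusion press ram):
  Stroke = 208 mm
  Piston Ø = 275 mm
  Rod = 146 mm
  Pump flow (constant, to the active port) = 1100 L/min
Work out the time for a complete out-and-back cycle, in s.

Cap-side area A_cap = π/4 × (275 mm)² = 59400 mm^2
Rod-side annular area A_ann = π/4 × (275² − 146²) = 42650 mm^2
t_ext = A_cap·L/Q = 0.6739 s
t_ret = A_ann·L/Q = 0.4839 s
t_cycle = t_ext + t_ret

t ≈ 1.16 s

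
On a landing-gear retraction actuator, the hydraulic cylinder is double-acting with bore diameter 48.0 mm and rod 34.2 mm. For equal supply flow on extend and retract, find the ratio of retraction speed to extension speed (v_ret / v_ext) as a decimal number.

v_ret/v_ext ≈ 2.03

Cap-side area A_cap = π/4 × (48.0 mm)² = 1810 mm^2
Rod-side annular area A_ann = π/4 × (48.0² − 34.2²) = 890.9 mm^2
For equal Q, v ∝ 1/A, so v_ret/v_ext = A_cap/A_ann.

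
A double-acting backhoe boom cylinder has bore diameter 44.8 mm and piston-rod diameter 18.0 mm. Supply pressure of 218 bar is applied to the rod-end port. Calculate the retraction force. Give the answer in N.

F ≈ 28800 N

Rod-side annular area A_ann = π/4 × (44.8² − 18.0²) = 1322 mm^2
On retraction the pressure acts on the annular area (bore minus rod).
F = P × A_ann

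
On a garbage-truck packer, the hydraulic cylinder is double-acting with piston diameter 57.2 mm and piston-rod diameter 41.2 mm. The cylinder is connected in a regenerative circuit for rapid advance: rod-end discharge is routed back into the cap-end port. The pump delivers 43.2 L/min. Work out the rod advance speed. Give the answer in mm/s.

In regeneration the rod-end outflow joins the pump flow into the cap end, so the net volume the pump must supply per unit advance equals the rod cross-section area.
Rod cross-section A_rod = π/4 × (41.2 mm)² = 1333 mm^2
v = Q_pump / A_rod

v ≈ 540 mm/s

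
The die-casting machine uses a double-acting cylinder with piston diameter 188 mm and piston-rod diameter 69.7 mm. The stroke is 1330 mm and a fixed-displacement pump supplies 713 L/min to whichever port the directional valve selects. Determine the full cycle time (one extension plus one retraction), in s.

t ≈ 5.79 s

Cap-side area A_cap = π/4 × (188 mm)² = 27760 mm^2
Rod-side annular area A_ann = π/4 × (188² − 69.7²) = 23940 mm^2
t_ext = A_cap·L/Q = 3.107 s
t_ret = A_ann·L/Q = 2.680 s
t_cycle = t_ext + t_ret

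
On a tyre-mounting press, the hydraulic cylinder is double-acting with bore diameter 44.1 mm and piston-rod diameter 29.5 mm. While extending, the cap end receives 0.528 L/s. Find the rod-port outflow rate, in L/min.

Q_out ≈ 17.5 L/min

Cap-side area A_cap = π/4 × (44.1 mm)² = 1527 mm^2
Rod-side annular area A_ann = π/4 × (44.1² − 29.5²) = 844.0 mm^2
Piston speed v = Q_in/A_cap; rod-end outflow Q_out = v × A_ann = Q_in × A_ann/A_cap.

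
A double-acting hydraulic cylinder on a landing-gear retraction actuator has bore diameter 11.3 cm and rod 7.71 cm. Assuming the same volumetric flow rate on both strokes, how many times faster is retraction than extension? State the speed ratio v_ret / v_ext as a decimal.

Cap-side area A_cap = π/4 × (11.3 cm)² = 100.3 cm^2
Rod-side annular area A_ann = π/4 × (11.3² − 7.71²) = 53.60 cm^2
For equal Q, v ∝ 1/A, so v_ret/v_ext = A_cap/A_ann.

v_ret/v_ext ≈ 1.87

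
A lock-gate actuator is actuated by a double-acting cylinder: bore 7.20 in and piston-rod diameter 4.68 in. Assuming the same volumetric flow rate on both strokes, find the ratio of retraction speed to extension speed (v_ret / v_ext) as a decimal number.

v_ret/v_ext ≈ 1.73

Cap-side area A_cap = π/4 × (7.20 in)² = 40.72 in^2
Rod-side annular area A_ann = π/4 × (7.20² − 4.68²) = 23.51 in^2
For equal Q, v ∝ 1/A, so v_ret/v_ext = A_cap/A_ann.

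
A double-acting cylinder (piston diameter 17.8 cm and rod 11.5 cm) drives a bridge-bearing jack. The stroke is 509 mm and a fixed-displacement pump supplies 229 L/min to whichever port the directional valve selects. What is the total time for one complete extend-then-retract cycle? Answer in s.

Cap-side area A_cap = π/4 × (17.8 cm)² = 248.8 cm^2
Rod-side annular area A_ann = π/4 × (17.8² − 11.5²) = 145.0 cm^2
t_ext = A_cap·L/Q = 3.319 s
t_ret = A_ann·L/Q = 1.933 s
t_cycle = t_ext + t_ret

t ≈ 5.25 s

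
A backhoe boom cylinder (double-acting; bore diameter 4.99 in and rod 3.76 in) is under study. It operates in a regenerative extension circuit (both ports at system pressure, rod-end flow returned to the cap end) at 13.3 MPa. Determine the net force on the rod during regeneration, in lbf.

With equal pressure on both faces, forces on the annular region cancel; the net push is pressure × rod cross-section.
Rod cross-section A_rod = π/4 × (3.76 in)² = 11.10 in^2
F = P × A_rod

F ≈ 21400 lbf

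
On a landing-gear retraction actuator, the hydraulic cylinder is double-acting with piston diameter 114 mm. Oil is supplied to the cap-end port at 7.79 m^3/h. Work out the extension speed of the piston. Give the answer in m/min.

v ≈ 12.7 m/min

Cap-side area A_cap = π/4 × (114 mm)² = 10210 mm^2
v = Q / A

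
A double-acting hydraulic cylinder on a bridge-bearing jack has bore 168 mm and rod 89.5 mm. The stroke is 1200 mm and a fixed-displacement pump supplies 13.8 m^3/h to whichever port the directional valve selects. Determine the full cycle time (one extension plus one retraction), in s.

t ≈ 11.9 s

Cap-side area A_cap = π/4 × (168 mm)² = 22170 mm^2
Rod-side annular area A_ann = π/4 × (168² − 89.5²) = 15880 mm^2
t_ext = A_cap·L/Q = 6.939 s
t_ret = A_ann·L/Q = 4.970 s
t_cycle = t_ext + t_ret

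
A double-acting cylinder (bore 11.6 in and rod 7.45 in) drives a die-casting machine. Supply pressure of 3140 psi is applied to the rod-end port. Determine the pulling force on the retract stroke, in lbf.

Rod-side annular area A_ann = π/4 × (11.6² − 7.45²) = 62.09 in^2
On retraction the pressure acts on the annular area (bore minus rod).
F = P × A_ann

F ≈ 1.95e5 lbf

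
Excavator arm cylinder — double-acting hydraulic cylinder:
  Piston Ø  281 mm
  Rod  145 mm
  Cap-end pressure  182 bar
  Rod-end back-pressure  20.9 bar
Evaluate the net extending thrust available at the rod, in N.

Cap-side area A_cap = π/4 × (281 mm)² = 62020 mm^2
Rod-side annular area A_ann = π/4 × (281² − 145²) = 45500 mm^2
Net thrust = P_cap·A_cap − P_rod·A_ann = 1.129e6 N − 95100 N

F ≈ 1.03e6 N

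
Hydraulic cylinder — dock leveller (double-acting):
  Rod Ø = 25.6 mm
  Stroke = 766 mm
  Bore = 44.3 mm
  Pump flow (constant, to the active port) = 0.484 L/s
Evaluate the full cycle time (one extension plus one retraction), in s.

t ≈ 4.06 s

Cap-side area A_cap = π/4 × (44.3 mm)² = 1541 mm^2
Rod-side annular area A_ann = π/4 × (44.3² − 25.6²) = 1027 mm^2
t_ext = A_cap·L/Q = 2.439 s
t_ret = A_ann·L/Q = 1.625 s
t_cycle = t_ext + t_ret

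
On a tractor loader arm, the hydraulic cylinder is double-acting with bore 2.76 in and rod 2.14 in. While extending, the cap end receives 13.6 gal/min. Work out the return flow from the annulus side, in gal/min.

Cap-side area A_cap = π/4 × (2.76 in)² = 5.983 in^2
Rod-side annular area A_ann = π/4 × (2.76² − 2.14²) = 2.386 in^2
Piston speed v = Q_in/A_cap; rod-end outflow Q_out = v × A_ann = Q_in × A_ann/A_cap.

Q_out ≈ 5.42 gal/min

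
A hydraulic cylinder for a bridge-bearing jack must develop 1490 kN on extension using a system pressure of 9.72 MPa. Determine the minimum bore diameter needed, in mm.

Extension force acts on the full piston face: F = P × (π/4)D².
D = √(4F / (πP)) = √(4 × 1490 kN / (π × 9.72 MPa))

D ≈ 442 mm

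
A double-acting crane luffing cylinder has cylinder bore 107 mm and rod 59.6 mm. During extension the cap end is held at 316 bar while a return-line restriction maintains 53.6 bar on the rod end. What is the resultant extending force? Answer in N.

F ≈ 2.51e5 N

Cap-side area A_cap = π/4 × (107 mm)² = 8992 mm^2
Rod-side annular area A_ann = π/4 × (107² − 59.6²) = 6202 mm^2
Net thrust = P_cap·A_cap − P_rod·A_ann = 2.841e5 N − 33240 N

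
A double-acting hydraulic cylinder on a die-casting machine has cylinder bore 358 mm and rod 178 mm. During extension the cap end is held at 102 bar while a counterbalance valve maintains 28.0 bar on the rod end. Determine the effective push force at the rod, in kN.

F ≈ 815 kN

Cap-side area A_cap = π/4 × (358 mm)² = 1.007e5 mm^2
Rod-side annular area A_ann = π/4 × (358² − 178²) = 75780 mm^2
Net thrust = P_cap·A_cap − P_rod·A_ann = 1027 kN − 212.2 kN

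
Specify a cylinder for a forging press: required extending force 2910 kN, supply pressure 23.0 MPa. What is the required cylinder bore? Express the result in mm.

D ≈ 401 mm

Extension force acts on the full piston face: F = P × (π/4)D².
D = √(4F / (πP)) = √(4 × 2910 kN / (π × 23.0 MPa))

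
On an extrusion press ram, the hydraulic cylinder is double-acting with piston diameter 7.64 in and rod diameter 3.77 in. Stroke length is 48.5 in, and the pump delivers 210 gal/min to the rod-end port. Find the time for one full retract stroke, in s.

t ≈ 2.08 s

Rod-side annular area A_ann = π/4 × (7.64² − 3.77²) = 34.68 in^2
Swept volume V = A × L; t = V / Q = A·L / Q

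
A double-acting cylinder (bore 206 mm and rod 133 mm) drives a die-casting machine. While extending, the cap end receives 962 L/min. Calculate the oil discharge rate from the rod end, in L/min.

Q_out ≈ 561 L/min

Cap-side area A_cap = π/4 × (206 mm)² = 33330 mm^2
Rod-side annular area A_ann = π/4 × (206² − 133²) = 19440 mm^2
Piston speed v = Q_in/A_cap; rod-end outflow Q_out = v × A_ann = Q_in × A_ann/A_cap.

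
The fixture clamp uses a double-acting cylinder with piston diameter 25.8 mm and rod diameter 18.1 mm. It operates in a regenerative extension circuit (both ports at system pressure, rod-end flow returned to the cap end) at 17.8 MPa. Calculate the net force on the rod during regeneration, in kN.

F ≈ 4.58 kN

With equal pressure on both faces, forces on the annular region cancel; the net push is pressure × rod cross-section.
Rod cross-section A_rod = π/4 × (18.1 mm)² = 257.3 mm^2
F = P × A_rod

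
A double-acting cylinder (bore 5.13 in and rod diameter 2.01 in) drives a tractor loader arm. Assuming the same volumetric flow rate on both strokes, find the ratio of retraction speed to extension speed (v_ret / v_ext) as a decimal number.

Cap-side area A_cap = π/4 × (5.13 in)² = 20.67 in^2
Rod-side annular area A_ann = π/4 × (5.13² − 2.01²) = 17.50 in^2
For equal Q, v ∝ 1/A, so v_ret/v_ext = A_cap/A_ann.

v_ret/v_ext ≈ 1.18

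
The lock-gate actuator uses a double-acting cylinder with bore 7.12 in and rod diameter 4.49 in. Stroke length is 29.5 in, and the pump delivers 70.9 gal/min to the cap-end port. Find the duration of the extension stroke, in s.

Cap-side area A_cap = π/4 × (7.12 in)² = 39.82 in^2
Swept volume V = A × L; t = V / Q = A·L / Q

t ≈ 4.30 s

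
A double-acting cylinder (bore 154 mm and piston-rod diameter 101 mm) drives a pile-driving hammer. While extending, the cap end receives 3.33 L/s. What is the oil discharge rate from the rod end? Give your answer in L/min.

Q_out ≈ 114 L/min

Cap-side area A_cap = π/4 × (154 mm)² = 18630 mm^2
Rod-side annular area A_ann = π/4 × (154² − 101²) = 10610 mm^2
Piston speed v = Q_in/A_cap; rod-end outflow Q_out = v × A_ann = Q_in × A_ann/A_cap.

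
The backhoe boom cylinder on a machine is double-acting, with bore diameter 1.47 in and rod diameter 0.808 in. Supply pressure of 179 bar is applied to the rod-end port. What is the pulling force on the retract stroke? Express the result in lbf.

F ≈ 3070 lbf

Rod-side annular area A_ann = π/4 × (1.47² − 0.808²) = 1.184 in^2
On retraction the pressure acts on the annular area (bore minus rod).
F = P × A_ann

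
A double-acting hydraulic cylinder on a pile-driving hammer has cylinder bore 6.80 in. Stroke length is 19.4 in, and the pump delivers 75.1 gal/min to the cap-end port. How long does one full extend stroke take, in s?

t ≈ 2.44 s

Cap-side area A_cap = π/4 × (6.80 in)² = 36.32 in^2
Swept volume V = A × L; t = V / Q = A·L / Q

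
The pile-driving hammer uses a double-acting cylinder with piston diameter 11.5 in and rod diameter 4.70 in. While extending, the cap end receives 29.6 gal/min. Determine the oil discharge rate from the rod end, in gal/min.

Cap-side area A_cap = π/4 × (11.5 in)² = 103.9 in^2
Rod-side annular area A_ann = π/4 × (11.5² − 4.70²) = 86.52 in^2
Piston speed v = Q_in/A_cap; rod-end outflow Q_out = v × A_ann = Q_in × A_ann/A_cap.

Q_out ≈ 24.7 gal/min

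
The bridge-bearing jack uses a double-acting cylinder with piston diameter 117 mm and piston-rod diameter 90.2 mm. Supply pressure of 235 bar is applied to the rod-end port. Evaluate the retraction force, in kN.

F ≈ 102 kN

Rod-side annular area A_ann = π/4 × (117² − 90.2²) = 4361 mm^2
On retraction the pressure acts on the annular area (bore minus rod).
F = P × A_ann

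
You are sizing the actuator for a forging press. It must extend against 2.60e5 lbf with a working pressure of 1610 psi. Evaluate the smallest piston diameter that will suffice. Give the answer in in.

D ≈ 14.3 in

Extension force acts on the full piston face: F = P × (π/4)D².
D = √(4F / (πP)) = √(4 × 2.60e5 lbf / (π × 1610 psi))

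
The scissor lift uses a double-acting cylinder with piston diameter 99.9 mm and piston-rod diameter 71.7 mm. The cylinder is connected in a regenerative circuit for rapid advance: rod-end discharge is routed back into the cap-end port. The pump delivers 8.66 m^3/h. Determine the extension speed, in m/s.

v ≈ 0.596 m/s

In regeneration the rod-end outflow joins the pump flow into the cap end, so the net volume the pump must supply per unit advance equals the rod cross-section area.
Rod cross-section A_rod = π/4 × (71.7 mm)² = 4038 mm^2
v = Q_pump / A_rod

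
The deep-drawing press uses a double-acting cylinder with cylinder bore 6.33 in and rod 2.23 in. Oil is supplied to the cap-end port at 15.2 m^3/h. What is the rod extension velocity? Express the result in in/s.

v ≈ 8.19 in/s

Cap-side area A_cap = π/4 × (6.33 in)² = 31.47 in^2
v = Q / A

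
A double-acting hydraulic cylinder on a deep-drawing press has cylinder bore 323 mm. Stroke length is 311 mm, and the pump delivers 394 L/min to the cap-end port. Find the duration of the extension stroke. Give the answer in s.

Cap-side area A_cap = π/4 × (323 mm)² = 81940 mm^2
Swept volume V = A × L; t = V / Q = A·L / Q

t ≈ 3.88 s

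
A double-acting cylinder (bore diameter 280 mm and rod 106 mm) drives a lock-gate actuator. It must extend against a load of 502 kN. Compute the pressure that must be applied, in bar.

P ≈ 81.5 bar

Cap-side area A_cap = π/4 × (280 mm)² = 61580 mm^2
P = F / A = 502 kN / A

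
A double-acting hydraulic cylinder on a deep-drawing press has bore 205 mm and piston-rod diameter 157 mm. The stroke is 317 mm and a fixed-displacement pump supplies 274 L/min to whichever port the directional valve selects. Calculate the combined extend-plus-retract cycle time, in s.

Cap-side area A_cap = π/4 × (205 mm)² = 33010 mm^2
Rod-side annular area A_ann = π/4 × (205² − 157²) = 13650 mm^2
t_ext = A_cap·L/Q = 2.291 s
t_ret = A_ann·L/Q = 0.9473 s
t_cycle = t_ext + t_ret

t ≈ 3.24 s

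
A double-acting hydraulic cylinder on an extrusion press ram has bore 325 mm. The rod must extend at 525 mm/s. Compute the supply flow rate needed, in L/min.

Q ≈ 2610 L/min

Cap-side area A_cap = π/4 × (325 mm)² = 82960 mm^2
Q = A × v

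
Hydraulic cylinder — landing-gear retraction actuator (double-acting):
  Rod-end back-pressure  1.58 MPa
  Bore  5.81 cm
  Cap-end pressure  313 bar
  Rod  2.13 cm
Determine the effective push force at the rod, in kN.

Cap-side area A_cap = π/4 × (5.81 cm)² = 26.51 cm^2
Rod-side annular area A_ann = π/4 × (5.81² − 2.13²) = 22.95 cm^2
Net thrust = P_cap·A_cap − P_rod·A_ann = 82.98 kN − 3.626 kN

F ≈ 79.4 kN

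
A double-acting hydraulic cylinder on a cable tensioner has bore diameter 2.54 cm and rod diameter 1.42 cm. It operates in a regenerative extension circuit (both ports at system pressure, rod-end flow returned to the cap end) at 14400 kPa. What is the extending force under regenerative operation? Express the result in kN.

With equal pressure on both faces, forces on the annular region cancel; the net push is pressure × rod cross-section.
Rod cross-section A_rod = π/4 × (1.42 cm)² = 1.584 cm^2
F = P × A_rod

F ≈ 2.28 kN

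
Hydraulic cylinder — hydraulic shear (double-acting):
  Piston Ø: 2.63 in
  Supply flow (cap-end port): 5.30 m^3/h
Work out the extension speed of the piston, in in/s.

Cap-side area A_cap = π/4 × (2.63 in)² = 5.433 in^2
v = Q / A

v ≈ 16.5 in/s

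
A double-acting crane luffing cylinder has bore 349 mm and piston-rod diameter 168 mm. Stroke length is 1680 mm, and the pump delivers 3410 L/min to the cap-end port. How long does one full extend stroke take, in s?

t ≈ 2.83 s

Cap-side area A_cap = π/4 × (349 mm)² = 95660 mm^2
Swept volume V = A × L; t = V / Q = A·L / Q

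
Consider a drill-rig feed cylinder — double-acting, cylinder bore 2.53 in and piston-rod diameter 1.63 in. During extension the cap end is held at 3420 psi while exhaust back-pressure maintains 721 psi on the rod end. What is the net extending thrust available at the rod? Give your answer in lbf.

F ≈ 15100 lbf

Cap-side area A_cap = π/4 × (2.53 in)² = 5.027 in^2
Rod-side annular area A_ann = π/4 × (2.53² − 1.63²) = 2.941 in^2
Net thrust = P_cap·A_cap − P_rod·A_ann = 17190 lbf − 2120 lbf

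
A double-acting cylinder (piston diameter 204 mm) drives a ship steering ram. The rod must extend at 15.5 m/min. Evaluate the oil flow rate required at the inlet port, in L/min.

Cap-side area A_cap = π/4 × (204 mm)² = 32690 mm^2
Q = A × v

Q ≈ 507 L/min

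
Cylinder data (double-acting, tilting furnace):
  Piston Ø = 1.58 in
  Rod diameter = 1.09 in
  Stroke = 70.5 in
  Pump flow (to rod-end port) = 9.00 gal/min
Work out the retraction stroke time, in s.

t ≈ 2.09 s

Rod-side annular area A_ann = π/4 × (1.58² − 1.09²) = 1.028 in^2
Swept volume V = A × L; t = V / Q = A·L / Q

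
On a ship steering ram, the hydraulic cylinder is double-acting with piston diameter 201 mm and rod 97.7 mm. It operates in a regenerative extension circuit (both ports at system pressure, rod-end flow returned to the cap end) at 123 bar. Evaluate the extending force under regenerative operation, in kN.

F ≈ 92.2 kN

With equal pressure on both faces, forces on the annular region cancel; the net push is pressure × rod cross-section.
Rod cross-section A_rod = π/4 × (97.7 mm)² = 7497 mm^2
F = P × A_rod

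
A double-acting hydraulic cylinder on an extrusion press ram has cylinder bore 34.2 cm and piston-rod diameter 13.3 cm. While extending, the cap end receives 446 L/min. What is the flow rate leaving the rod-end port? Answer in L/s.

Q_out ≈ 6.31 L/s

Cap-side area A_cap = π/4 × (34.2 cm)² = 918.6 cm^2
Rod-side annular area A_ann = π/4 × (34.2² − 13.3²) = 779.7 cm^2
Piston speed v = Q_in/A_cap; rod-end outflow Q_out = v × A_ann = Q_in × A_ann/A_cap.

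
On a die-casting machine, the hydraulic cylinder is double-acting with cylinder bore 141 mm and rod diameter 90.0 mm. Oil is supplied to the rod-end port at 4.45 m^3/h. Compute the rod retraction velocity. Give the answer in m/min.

Rod-side annular area A_ann = π/4 × (141² − 90.0²) = 9253 mm^2
Flow into the rod-end port fills the annular volume.
v = Q / A

v ≈ 8.02 m/min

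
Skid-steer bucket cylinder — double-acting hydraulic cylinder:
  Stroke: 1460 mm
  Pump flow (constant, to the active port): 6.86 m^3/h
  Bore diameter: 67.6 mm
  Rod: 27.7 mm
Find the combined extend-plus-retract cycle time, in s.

t ≈ 5.04 s

Cap-side area A_cap = π/4 × (67.6 mm)² = 3589 mm^2
Rod-side annular area A_ann = π/4 × (67.6² − 27.7²) = 2986 mm^2
t_ext = A_cap·L/Q = 2.750 s
t_ret = A_ann·L/Q = 2.288 s
t_cycle = t_ext + t_ret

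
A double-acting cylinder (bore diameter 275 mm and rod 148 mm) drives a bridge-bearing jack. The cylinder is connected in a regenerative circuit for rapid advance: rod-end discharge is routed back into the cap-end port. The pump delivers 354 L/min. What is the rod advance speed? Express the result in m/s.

In regeneration the rod-end outflow joins the pump flow into the cap end, so the net volume the pump must supply per unit advance equals the rod cross-section area.
Rod cross-section A_rod = π/4 × (148 mm)² = 17200 mm^2
v = Q_pump / A_rod

v ≈ 0.343 m/s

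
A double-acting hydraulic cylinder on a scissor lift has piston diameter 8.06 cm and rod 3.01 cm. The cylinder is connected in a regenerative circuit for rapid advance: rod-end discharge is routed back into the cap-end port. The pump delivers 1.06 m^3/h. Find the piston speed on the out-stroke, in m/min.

In regeneration the rod-end outflow joins the pump flow into the cap end, so the net volume the pump must supply per unit advance equals the rod cross-section area.
Rod cross-section A_rod = π/4 × (3.01 cm)² = 7.116 cm^2
v = Q_pump / A_rod

v ≈ 24.8 m/min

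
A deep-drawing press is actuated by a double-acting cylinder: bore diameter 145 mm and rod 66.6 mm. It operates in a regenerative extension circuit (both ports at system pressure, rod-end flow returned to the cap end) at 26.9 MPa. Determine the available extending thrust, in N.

With equal pressure on both faces, forces on the annular region cancel; the net push is pressure × rod cross-section.
Rod cross-section A_rod = π/4 × (66.6 mm)² = 3484 mm^2
F = P × A_rod

F ≈ 93700 N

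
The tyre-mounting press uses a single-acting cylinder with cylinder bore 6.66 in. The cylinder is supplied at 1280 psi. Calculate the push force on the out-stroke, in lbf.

F ≈ 44600 lbf

Cap-side area A_cap = π/4 × (6.66 in)² = 34.84 in^2
F = P × A_cap = 1280 psi × A_cap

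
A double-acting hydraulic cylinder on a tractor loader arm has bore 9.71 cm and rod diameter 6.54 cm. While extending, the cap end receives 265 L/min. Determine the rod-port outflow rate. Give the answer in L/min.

Cap-side area A_cap = π/4 × (9.71 cm)² = 74.05 cm^2
Rod-side annular area A_ann = π/4 × (9.71² − 6.54²) = 40.46 cm^2
Piston speed v = Q_in/A_cap; rod-end outflow Q_out = v × A_ann = Q_in × A_ann/A_cap.

Q_out ≈ 145 L/min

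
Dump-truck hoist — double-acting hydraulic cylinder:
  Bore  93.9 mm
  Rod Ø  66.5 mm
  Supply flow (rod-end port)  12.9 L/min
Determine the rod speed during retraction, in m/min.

v ≈ 3.74 m/min

Rod-side annular area A_ann = π/4 × (93.9² − 66.5²) = 3452 mm^2
Flow into the rod-end port fills the annular volume.
v = Q / A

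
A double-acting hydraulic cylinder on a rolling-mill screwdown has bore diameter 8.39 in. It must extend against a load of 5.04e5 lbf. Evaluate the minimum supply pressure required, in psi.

P ≈ 9120 psi

Cap-side area A_cap = π/4 × (8.39 in)² = 55.29 in^2
P = F / A = 5.04e5 lbf / A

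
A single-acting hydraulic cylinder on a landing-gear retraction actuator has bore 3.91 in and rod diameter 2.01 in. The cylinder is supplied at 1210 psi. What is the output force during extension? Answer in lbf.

Cap-side area A_cap = π/4 × (3.91 in)² = 12.01 in^2
F = P × A_cap = 1210 psi × A_cap

F ≈ 14500 lbf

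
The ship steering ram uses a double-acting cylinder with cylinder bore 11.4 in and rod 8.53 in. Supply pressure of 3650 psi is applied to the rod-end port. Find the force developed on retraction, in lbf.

Rod-side annular area A_ann = π/4 × (11.4² − 8.53²) = 44.92 in^2
On retraction the pressure acts on the annular area (bore minus rod).
F = P × A_ann

F ≈ 1.64e5 lbf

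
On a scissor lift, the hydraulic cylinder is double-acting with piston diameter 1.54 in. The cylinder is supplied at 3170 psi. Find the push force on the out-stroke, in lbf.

F ≈ 5900 lbf

Cap-side area A_cap = π/4 × (1.54 in)² = 1.863 in^2
F = P × A_cap = 3170 psi × A_cap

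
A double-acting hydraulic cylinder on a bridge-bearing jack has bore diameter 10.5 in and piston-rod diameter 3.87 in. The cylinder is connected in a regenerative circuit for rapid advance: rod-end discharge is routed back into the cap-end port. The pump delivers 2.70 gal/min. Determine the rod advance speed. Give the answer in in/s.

In regeneration the rod-end outflow joins the pump flow into the cap end, so the net volume the pump must supply per unit advance equals the rod cross-section area.
Rod cross-section A_rod = π/4 × (3.87 in)² = 11.76 in^2
v = Q_pump / A_rod

v ≈ 0.884 in/s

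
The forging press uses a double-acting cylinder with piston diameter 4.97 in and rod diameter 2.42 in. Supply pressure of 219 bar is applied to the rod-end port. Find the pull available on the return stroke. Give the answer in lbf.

F ≈ 47000 lbf

Rod-side annular area A_ann = π/4 × (4.97² − 2.42²) = 14.80 in^2
On retraction the pressure acts on the annular area (bore minus rod).
F = P × A_ann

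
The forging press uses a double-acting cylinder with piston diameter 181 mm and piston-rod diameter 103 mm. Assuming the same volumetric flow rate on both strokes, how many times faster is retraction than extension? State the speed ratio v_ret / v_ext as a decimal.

v_ret/v_ext ≈ 1.48

Cap-side area A_cap = π/4 × (181 mm)² = 25730 mm^2
Rod-side annular area A_ann = π/4 × (181² − 103²) = 17400 mm^2
For equal Q, v ∝ 1/A, so v_ret/v_ext = A_cap/A_ann.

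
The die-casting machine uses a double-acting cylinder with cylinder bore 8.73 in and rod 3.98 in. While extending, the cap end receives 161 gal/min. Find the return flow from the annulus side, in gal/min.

Cap-side area A_cap = π/4 × (8.73 in)² = 59.86 in^2
Rod-side annular area A_ann = π/4 × (8.73² − 3.98²) = 47.42 in^2
Piston speed v = Q_in/A_cap; rod-end outflow Q_out = v × A_ann = Q_in × A_ann/A_cap.

Q_out ≈ 128 gal/min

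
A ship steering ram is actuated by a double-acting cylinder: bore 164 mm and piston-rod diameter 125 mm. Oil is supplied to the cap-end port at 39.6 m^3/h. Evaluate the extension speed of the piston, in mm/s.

Cap-side area A_cap = π/4 × (164 mm)² = 21120 mm^2
v = Q / A

v ≈ 521 mm/s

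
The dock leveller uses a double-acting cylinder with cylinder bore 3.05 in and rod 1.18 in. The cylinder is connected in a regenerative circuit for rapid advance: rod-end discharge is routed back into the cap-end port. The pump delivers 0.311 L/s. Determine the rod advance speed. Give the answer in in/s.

v ≈ 17.4 in/s

In regeneration the rod-end outflow joins the pump flow into the cap end, so the net volume the pump must supply per unit advance equals the rod cross-section area.
Rod cross-section A_rod = π/4 × (1.18 in)² = 1.094 in^2
v = Q_pump / A_rod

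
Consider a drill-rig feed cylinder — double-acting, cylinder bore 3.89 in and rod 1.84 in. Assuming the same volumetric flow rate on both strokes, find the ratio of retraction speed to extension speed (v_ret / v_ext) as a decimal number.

Cap-side area A_cap = π/4 × (3.89 in)² = 11.88 in^2
Rod-side annular area A_ann = π/4 × (3.89² − 1.84²) = 9.226 in^2
For equal Q, v ∝ 1/A, so v_ret/v_ext = A_cap/A_ann.

v_ret/v_ext ≈ 1.29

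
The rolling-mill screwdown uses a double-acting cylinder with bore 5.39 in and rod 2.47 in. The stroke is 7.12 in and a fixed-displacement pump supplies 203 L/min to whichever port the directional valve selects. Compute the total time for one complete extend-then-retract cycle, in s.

t ≈ 1.41 s

Cap-side area A_cap = π/4 × (5.39 in)² = 22.82 in^2
Rod-side annular area A_ann = π/4 × (5.39² − 2.47²) = 18.03 in^2
t_ext = A_cap·L/Q = 0.7869 s
t_ret = A_ann·L/Q = 0.6216 s
t_cycle = t_ext + t_ret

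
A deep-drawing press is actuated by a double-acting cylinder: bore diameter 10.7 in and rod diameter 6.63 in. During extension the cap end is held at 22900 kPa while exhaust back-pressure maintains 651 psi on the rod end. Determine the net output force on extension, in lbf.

F ≈ 2.63e5 lbf

Cap-side area A_cap = π/4 × (10.7 in)² = 89.92 in^2
Rod-side annular area A_ann = π/4 × (10.7² − 6.63²) = 55.40 in^2
Net thrust = P_cap·A_cap − P_rod·A_ann = 2.987e5 lbf − 36060 lbf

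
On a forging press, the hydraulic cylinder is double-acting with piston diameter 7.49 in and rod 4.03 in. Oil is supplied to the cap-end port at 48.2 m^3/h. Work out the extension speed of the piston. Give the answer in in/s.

Cap-side area A_cap = π/4 × (7.49 in)² = 44.06 in^2
v = Q / A

v ≈ 18.5 in/s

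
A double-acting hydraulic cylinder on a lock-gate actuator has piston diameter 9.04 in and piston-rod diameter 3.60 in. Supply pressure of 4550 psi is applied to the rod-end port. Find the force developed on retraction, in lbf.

Rod-side annular area A_ann = π/4 × (9.04² − 3.60²) = 54.01 in^2
On retraction the pressure acts on the annular area (bore minus rod).
F = P × A_ann

F ≈ 2.46e5 lbf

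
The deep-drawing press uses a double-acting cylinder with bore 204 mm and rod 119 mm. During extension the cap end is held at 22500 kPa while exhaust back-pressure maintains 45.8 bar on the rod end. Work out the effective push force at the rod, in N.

Cap-side area A_cap = π/4 × (204 mm)² = 32690 mm^2
Rod-side annular area A_ann = π/4 × (204² − 119²) = 21560 mm^2
Net thrust = P_cap·A_cap − P_rod·A_ann = 7.354e5 N − 98760 N

F ≈ 6.37e5 N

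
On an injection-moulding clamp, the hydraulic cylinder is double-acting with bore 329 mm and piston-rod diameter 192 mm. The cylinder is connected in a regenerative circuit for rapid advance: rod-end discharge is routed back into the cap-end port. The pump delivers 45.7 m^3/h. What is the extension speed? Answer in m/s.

v ≈ 0.438 m/s

In regeneration the rod-end outflow joins the pump flow into the cap end, so the net volume the pump must supply per unit advance equals the rod cross-section area.
Rod cross-section A_rod = π/4 × (192 mm)² = 28950 mm^2
v = Q_pump / A_rod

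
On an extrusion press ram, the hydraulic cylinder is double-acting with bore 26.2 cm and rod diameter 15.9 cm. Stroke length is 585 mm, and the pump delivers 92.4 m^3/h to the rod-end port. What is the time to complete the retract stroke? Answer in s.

t ≈ 0.776 s

Rod-side annular area A_ann = π/4 × (26.2² − 15.9²) = 340.6 cm^2
Swept volume V = A × L; t = V / Q = A·L / Q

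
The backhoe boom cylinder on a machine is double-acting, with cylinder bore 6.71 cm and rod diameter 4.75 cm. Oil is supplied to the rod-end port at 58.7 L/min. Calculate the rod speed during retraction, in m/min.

Rod-side annular area A_ann = π/4 × (6.71² − 4.75²) = 17.64 cm^2
Flow into the rod-end port fills the annular volume.
v = Q / A

v ≈ 33.3 m/min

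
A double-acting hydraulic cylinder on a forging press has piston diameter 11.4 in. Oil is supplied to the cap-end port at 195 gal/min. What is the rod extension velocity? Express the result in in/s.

v ≈ 7.36 in/s

Cap-side area A_cap = π/4 × (11.4 in)² = 102.1 in^2
v = Q / A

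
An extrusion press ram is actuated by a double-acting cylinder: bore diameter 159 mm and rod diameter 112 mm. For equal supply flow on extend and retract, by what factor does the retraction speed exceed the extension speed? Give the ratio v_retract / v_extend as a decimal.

v_ret/v_ext ≈ 1.98

Cap-side area A_cap = π/4 × (159 mm)² = 19860 mm^2
Rod-side annular area A_ann = π/4 × (159² − 112²) = 10000 mm^2
For equal Q, v ∝ 1/A, so v_ret/v_ext = A_cap/A_ann.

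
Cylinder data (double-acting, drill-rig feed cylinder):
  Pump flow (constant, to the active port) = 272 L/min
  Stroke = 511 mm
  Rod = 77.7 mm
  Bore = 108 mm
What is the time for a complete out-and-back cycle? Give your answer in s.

Cap-side area A_cap = π/4 × (108 mm)² = 9161 mm^2
Rod-side annular area A_ann = π/4 × (108² − 77.7²) = 4419 mm^2
t_ext = A_cap·L/Q = 1.033 s
t_ret = A_ann·L/Q = 0.4981 s
t_cycle = t_ext + t_ret

t ≈ 1.53 s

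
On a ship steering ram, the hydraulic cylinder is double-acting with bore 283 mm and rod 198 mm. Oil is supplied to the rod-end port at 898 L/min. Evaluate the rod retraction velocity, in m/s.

Rod-side annular area A_ann = π/4 × (283² − 198²) = 32110 mm^2
Flow into the rod-end port fills the annular volume.
v = Q / A

v ≈ 0.466 m/s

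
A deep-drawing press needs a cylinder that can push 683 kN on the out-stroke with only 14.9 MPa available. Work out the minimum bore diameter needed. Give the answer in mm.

Extension force acts on the full piston face: F = P × (π/4)D².
D = √(4F / (πP)) = √(4 × 683 kN / (π × 14.9 MPa))

D ≈ 242 mm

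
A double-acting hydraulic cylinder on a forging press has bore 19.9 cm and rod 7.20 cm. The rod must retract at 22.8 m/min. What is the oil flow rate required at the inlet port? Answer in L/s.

Q ≈ 10.3 L/s

Rod-side annular area A_ann = π/4 × (19.9² − 7.20²) = 270.3 cm^2
Q = A × v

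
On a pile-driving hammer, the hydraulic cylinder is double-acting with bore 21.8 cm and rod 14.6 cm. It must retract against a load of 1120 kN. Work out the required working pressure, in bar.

Rod-side annular area A_ann = π/4 × (21.8² − 14.6²) = 205.8 cm^2
Retraction: pressure acts on the annular area.
P = F / A = 1120 kN / A

P ≈ 544 bar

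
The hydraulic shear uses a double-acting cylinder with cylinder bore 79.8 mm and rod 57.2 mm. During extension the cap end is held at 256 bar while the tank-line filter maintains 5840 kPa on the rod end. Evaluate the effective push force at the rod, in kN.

F ≈ 114 kN

Cap-side area A_cap = π/4 × (79.8 mm)² = 5001 mm^2
Rod-side annular area A_ann = π/4 × (79.8² − 57.2²) = 2432 mm^2
Net thrust = P_cap·A_cap − P_rod·A_ann = 128.0 kN − 14.20 kN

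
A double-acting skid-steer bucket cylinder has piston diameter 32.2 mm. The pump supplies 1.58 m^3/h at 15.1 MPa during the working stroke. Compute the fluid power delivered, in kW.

W ≈ 6.63 kW

Hydraulic power = P × Q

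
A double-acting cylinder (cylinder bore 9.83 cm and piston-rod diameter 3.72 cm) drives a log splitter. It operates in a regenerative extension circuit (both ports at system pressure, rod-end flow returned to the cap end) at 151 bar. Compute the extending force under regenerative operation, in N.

F ≈ 16400 N

With equal pressure on both faces, forces on the annular region cancel; the net push is pressure × rod cross-section.
Rod cross-section A_rod = π/4 × (3.72 cm)² = 10.87 cm^2
F = P × A_rod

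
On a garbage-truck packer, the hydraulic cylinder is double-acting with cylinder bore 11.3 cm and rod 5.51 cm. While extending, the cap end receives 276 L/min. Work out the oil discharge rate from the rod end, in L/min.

Cap-side area A_cap = π/4 × (11.3 cm)² = 100.3 cm^2
Rod-side annular area A_ann = π/4 × (11.3² − 5.51²) = 76.44 cm^2
Piston speed v = Q_in/A_cap; rod-end outflow Q_out = v × A_ann = Q_in × A_ann/A_cap.

Q_out ≈ 210 L/min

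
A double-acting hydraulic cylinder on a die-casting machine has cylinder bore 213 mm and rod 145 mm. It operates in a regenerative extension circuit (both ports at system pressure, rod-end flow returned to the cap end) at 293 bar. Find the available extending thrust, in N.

With equal pressure on both faces, forces on the annular region cancel; the net push is pressure × rod cross-section.
Rod cross-section A_rod = π/4 × (145 mm)² = 16510 mm^2
F = P × A_rod

F ≈ 4.84e5 N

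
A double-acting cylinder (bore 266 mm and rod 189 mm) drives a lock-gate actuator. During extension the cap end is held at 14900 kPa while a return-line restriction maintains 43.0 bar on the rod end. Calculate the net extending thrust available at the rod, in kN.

Cap-side area A_cap = π/4 × (266 mm)² = 55570 mm^2
Rod-side annular area A_ann = π/4 × (266² − 189²) = 27520 mm^2
Net thrust = P_cap·A_cap − P_rod·A_ann = 828.0 kN − 118.3 kN

F ≈ 710 kN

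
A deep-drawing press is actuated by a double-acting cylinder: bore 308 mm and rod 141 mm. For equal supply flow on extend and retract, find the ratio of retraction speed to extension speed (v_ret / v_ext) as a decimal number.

Cap-side area A_cap = π/4 × (308 mm)² = 74510 mm^2
Rod-side annular area A_ann = π/4 × (308² − 141²) = 58890 mm^2
For equal Q, v ∝ 1/A, so v_ret/v_ext = A_cap/A_ann.

v_ret/v_ext ≈ 1.27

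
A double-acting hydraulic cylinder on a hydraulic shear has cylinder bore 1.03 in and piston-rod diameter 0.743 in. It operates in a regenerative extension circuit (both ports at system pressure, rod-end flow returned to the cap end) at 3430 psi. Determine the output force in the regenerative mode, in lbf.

With equal pressure on both faces, forces on the annular region cancel; the net push is pressure × rod cross-section.
Rod cross-section A_rod = π/4 × (0.743 in)² = 0.4336 in^2
F = P × A_rod

F ≈ 1490 lbf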